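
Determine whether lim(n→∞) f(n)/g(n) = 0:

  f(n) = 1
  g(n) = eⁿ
True

f(n) = 1 is O(1), and g(n) = eⁿ is O(eⁿ).
Since O(1) grows strictly slower than O(eⁿ), f(n) = o(g(n)) is true.
This means lim(n→∞) f(n)/g(n) = 0.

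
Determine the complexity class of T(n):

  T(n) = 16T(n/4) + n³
Θ(n³)

Master Theorem: a = 16, b = 4, f(n) = n³.
Compute the critical exponent d = log₄(16) = 2.
Compare f(n) = Θ(n³) against n^d:
  k = 3 > d = 2, so f(n) = Ω(n^(d+ε)) — Case 3.
  Regularity: a·(n/b)^3/n^3 = a/b^3 = 16/64 < 1 ✓.
  The top-level work dominates: T(n) = Θ(f(n)) = Θ(n³).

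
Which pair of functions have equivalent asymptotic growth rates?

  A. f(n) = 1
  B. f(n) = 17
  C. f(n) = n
A and B

Examining each function:
  A. 1 is O(1)
  B. 17 is O(1)
  C. n is O(n)

Functions A and B both have the same complexity class.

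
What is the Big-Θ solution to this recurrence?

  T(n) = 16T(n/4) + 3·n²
Θ(n² log n)

Master Theorem: a = 16, b = 4, f(n) = 3·n².
Compute the critical exponent d = log₄(16) = 2.
Compare f(n) = Θ(n²) against n^d:
  k = 2 = d, so f(n) = Θ(n^d) — Case 2.
  Work is balanced across levels: T(n) = Θ(n^d log n) = Θ(n² log n).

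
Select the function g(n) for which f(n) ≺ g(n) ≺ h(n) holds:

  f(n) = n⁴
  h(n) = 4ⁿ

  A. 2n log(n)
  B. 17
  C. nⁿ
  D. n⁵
D

We need g(n) with n⁴ = o(g(n)) and g(n) = o(4ⁿ), i.e. O(n⁴) ≺ g ≺ O(4ⁿ).
Check each option:
  A. 2n log(n) — O(n log n) does not grow strictly faster than f(n)
  B. 17 — O(1) does not grow strictly faster than f(n)
  C. nⁿ — O(nⁿ) does not grow strictly slower than h(n)
  D. n⁵ — O(n⁵) is strictly between O(n⁴) and O(4ⁿ) ✓

Only option D (n⁵) lies strictly between.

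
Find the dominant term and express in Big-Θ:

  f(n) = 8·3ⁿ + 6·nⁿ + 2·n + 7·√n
Θ(nⁿ)

Order the terms by growth rate: 7·√n ≺ 2·n ≺ 8·3ⁿ ≺ 6·nⁿ.
The fastest-growing term 6·nⁿ dominates as n → ∞; dropping its constant factor gives Θ(nⁿ).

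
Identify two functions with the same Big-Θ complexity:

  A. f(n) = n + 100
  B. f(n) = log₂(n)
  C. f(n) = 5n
A and C

Examining each function:
  A. n + 100 is O(n)
  B. log₂(n) is O(log n)
  C. 5n is O(n)

Functions A and C both have the same complexity class.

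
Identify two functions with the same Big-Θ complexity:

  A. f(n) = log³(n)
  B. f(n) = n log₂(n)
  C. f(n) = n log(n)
B and C

Examining each function:
  A. log³(n) is O(log³ n)
  B. n log₂(n) is O(n log n)
  C. n log(n) is O(n log n)

Functions B and C both have the same complexity class.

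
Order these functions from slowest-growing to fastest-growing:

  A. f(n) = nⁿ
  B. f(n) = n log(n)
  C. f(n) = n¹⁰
B < C < A

Comparing growth rates:
B = n log(n) is O(n log n)
C = n¹⁰ is O(n¹⁰)
A = nⁿ is O(nⁿ)

Therefore, the order from slowest to fastest is: B < C < A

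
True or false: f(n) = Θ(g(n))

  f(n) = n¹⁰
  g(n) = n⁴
False

f(n) = n¹⁰ is O(n¹⁰), and g(n) = n⁴ is O(n⁴).
Since they have different growth rates, f(n) = Θ(g(n)) is false.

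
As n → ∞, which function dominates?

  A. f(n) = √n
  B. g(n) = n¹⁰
B

f(n) = √n is O(√n), while g(n) = n¹⁰ is O(n¹⁰).
Since O(n¹⁰) grows faster than O(√n), g(n) dominates.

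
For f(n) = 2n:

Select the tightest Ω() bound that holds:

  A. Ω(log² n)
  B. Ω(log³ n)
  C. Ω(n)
C

f(n) = 2n is Ω(n).
All listed options are valid Big-Ω bounds (lower bounds),
but Ω(n) is the tightest (largest valid bound).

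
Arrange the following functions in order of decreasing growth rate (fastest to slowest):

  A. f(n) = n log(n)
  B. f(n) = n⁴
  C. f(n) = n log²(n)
B > C > A

Comparing growth rates:
B = n⁴ is O(n⁴)
C = n log²(n) is O(n log² n)
A = n log(n) is O(n log n)

Therefore, the order from fastest to slowest is: B > C > A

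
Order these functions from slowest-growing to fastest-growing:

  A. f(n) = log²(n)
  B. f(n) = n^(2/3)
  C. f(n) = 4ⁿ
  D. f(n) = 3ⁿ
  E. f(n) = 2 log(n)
E < A < B < D < C

Comparing growth rates:
E = 2 log(n) is O(log n)
A = log²(n) is O(log² n)
B = n^(2/3) is O(n^(2/3))
D = 3ⁿ is O(3ⁿ)
C = 4ⁿ is O(4ⁿ)

Therefore, the order from slowest to fastest is: E < A < B < D < C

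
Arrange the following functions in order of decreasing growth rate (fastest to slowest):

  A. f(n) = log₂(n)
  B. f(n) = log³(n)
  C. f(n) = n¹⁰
C > B > A

Comparing growth rates:
C = n¹⁰ is O(n¹⁰)
B = log³(n) is O(log³ n)
A = log₂(n) is O(log n)

Therefore, the order from fastest to slowest is: C > B > A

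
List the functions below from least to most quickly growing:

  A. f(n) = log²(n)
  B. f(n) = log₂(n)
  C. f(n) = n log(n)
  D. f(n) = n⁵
B < A < C < D

Comparing growth rates:
B = log₂(n) is O(log n)
A = log²(n) is O(log² n)
C = n log(n) is O(n log n)
D = n⁵ is O(n⁵)

Therefore, the order from slowest to fastest is: B < A < C < D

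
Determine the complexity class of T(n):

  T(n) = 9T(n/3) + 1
Θ(n²)

Master Theorem: a = 9, b = 3, f(n) = 1.
Compute the critical exponent d = log₃(9) = 2.
Compare f(n) = Θ(1) against n^d:
  k = 0 < d = 2, so f(n) = O(n^(d-ε)) — Case 1.
  The recursion cost dominates: T(n) = Θ(n^d) = Θ(n²).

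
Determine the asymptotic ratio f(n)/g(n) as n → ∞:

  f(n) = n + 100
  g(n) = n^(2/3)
∞

Since n + 100 (O(n)) grows faster than n^(2/3) (O(n^(2/3))),
the ratio f(n)/g(n) → ∞ as n → ∞.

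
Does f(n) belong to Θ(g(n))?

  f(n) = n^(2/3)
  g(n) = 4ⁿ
False

f(n) = n^(2/3) is O(n^(2/3)), and g(n) = 4ⁿ is O(4ⁿ).
Since they have different growth rates, f(n) = Θ(g(n)) is false.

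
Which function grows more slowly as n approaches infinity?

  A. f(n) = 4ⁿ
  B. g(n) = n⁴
B

f(n) = 4ⁿ is O(4ⁿ), while g(n) = n⁴ is O(n⁴).
Since O(n⁴) grows slower than O(4ⁿ), g(n) is dominated.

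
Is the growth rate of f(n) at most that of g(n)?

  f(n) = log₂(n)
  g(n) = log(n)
True

f(n) = log₂(n) and g(n) = log(n) are both O(log n).
Big-O permits equal growth rates (f ≤ c·g for some c), so f(n) = O(g(n)) is true.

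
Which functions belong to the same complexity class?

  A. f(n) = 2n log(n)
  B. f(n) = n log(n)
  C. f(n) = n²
A and B

Examining each function:
  A. 2n log(n) is O(n log n)
  B. n log(n) is O(n log n)
  C. n² is O(n²)

Functions A and B both have the same complexity class.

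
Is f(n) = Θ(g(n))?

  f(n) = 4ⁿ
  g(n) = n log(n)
False

f(n) = 4ⁿ is O(4ⁿ), and g(n) = n log(n) is O(n log n).
Since they have different growth rates, f(n) = Θ(g(n)) is false.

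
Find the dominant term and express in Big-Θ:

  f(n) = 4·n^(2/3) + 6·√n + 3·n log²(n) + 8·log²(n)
Θ(n log² n)

Order the terms by growth rate: 8·log²(n) ≺ 6·√n ≺ 4·n^(2/3) ≺ 3·n log²(n).
The fastest-growing term 3·n log²(n) dominates as n → ∞; dropping its constant factor gives Θ(n log² n).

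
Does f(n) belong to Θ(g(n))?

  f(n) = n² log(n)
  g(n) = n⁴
False

f(n) = n² log(n) is O(n² log n), and g(n) = n⁴ is O(n⁴).
Since they have different growth rates, f(n) = Θ(g(n)) is false.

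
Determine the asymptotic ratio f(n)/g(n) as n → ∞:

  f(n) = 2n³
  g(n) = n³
2

Since 2n³ and n³ have the same growth rate (O(n³)),
the ratio converges to a constant: 2.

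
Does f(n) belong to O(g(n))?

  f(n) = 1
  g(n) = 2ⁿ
True

f(n) = 1 is O(1), and g(n) = 2ⁿ is O(2ⁿ).
Since O(1) ⊆ O(2ⁿ) (f grows no faster than g), f(n) = O(g(n)) is true.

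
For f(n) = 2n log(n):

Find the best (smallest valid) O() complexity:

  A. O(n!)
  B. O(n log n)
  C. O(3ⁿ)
B

f(n) = 2n log(n) is O(n log n).
All listed options are valid Big-O bounds (upper bounds),
but O(n log n) is the tightest (smallest valid bound).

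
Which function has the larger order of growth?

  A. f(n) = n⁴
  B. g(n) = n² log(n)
A

f(n) = n⁴ is O(n⁴), while g(n) = n² log(n) is O(n² log n).
Since O(n⁴) grows faster than O(n² log n), f(n) dominates.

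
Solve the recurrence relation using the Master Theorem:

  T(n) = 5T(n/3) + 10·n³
Θ(n³)

Master Theorem: a = 5, b = 3, f(n) = 10·n³.
Compute the critical exponent d = log₃(5) = 1.465.
Compare f(n) = Θ(n³) against n^d:
  k = 3 > d = 1.465, so f(n) = Ω(n^(d+ε)) — Case 3.
  Regularity: a·(n/b)^3/n^3 = a/b^3 = 5/27 < 1 ✓.
  The top-level work dominates: T(n) = Θ(f(n)) = Θ(n³).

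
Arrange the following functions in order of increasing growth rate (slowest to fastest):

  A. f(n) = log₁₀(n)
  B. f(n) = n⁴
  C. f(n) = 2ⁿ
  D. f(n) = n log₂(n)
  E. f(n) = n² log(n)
A < D < E < B < C

Comparing growth rates:
A = log₁₀(n) is O(log n)
D = n log₂(n) is O(n log n)
E = n² log(n) is O(n² log n)
B = n⁴ is O(n⁴)
C = 2ⁿ is O(2ⁿ)

Therefore, the order from slowest to fastest is: A < D < E < B < C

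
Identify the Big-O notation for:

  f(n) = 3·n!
O(n!)

The dominant term in 3·n! is 3·n!, which is Θ(n!).
Constants are absorbed, so the tightest bound is O(n!).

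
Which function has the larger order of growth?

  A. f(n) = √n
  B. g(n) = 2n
B

f(n) = √n is O(√n), while g(n) = 2n is O(n).
Since O(n) grows faster than O(√n), g(n) dominates.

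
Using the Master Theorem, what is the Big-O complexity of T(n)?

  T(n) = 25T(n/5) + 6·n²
Θ(n² log n)

Master Theorem: a = 25, b = 5, f(n) = 6·n².
Compute the critical exponent d = log₅(25) = 2.
Compare f(n) = Θ(n²) against n^d:
  k = 2 = d, so f(n) = Θ(n^d) — Case 2.
  Work is balanced across levels: T(n) = Θ(n^d log n) = Θ(n² log n).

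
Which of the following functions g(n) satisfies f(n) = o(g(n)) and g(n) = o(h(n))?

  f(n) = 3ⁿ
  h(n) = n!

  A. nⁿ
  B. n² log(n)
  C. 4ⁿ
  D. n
C

We need g(n) with 3ⁿ = o(g(n)) and g(n) = o(n!), i.e. O(3ⁿ) ≺ g ≺ O(n!).
Check each option:
  A. nⁿ — O(nⁿ) does not grow strictly slower than h(n)
  B. n² log(n) — O(n² log n) does not grow strictly faster than f(n)
  C. 4ⁿ — O(4ⁿ) is strictly between O(3ⁿ) and O(n!) ✓
  D. n — O(n) does not grow strictly faster than f(n)

Only option C (4ⁿ) lies strictly between.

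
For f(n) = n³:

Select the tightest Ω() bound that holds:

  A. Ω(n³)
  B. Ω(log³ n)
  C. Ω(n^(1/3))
A

f(n) = n³ is Ω(n³).
All listed options are valid Big-Ω bounds (lower bounds),
but Ω(n³) is the tightest (largest valid bound).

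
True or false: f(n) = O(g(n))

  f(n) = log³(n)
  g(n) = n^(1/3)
True

f(n) = log³(n) is O(log³ n), and g(n) = n^(1/3) is O(n^(1/3)).
Since O(log³ n) ⊆ O(n^(1/3)) (f grows no faster than g), f(n) = O(g(n)) is true.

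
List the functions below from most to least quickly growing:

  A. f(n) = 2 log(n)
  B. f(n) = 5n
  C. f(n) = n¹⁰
C > B > A

Comparing growth rates:
C = n¹⁰ is O(n¹⁰)
B = 5n is O(n)
A = 2 log(n) is O(log n)

Therefore, the order from fastest to slowest is: C > B > A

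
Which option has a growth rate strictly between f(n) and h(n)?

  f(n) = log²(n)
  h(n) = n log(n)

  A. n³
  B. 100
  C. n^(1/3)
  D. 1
C

We need g(n) with log²(n) = o(g(n)) and g(n) = o(n log(n)), i.e. O(log² n) ≺ g ≺ O(n log n).
Check each option:
  A. n³ — O(n³) does not grow strictly slower than h(n)
  B. 100 — O(1) does not grow strictly faster than f(n)
  C. n^(1/3) — O(n^(1/3)) is strictly between O(log² n) and O(n log n) ✓
  D. 1 — O(1) does not grow strictly faster than f(n)

Only option C (n^(1/3)) lies strictly between.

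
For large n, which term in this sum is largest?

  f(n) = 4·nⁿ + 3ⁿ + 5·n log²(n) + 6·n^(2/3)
4·nⁿ

Looking at each term:
  - 4·nⁿ is O(nⁿ)
  - 3ⁿ is O(3ⁿ)
  - 5·n log²(n) is O(n log² n)
  - 6·n^(2/3) is O(n^(2/3))

The term 4·nⁿ (O(nⁿ)) grows fastest and dominates all others.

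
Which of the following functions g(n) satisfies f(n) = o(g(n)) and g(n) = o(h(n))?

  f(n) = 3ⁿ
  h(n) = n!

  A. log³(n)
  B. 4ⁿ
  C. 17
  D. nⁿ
B

We need g(n) with 3ⁿ = o(g(n)) and g(n) = o(n!), i.e. O(3ⁿ) ≺ g ≺ O(n!).
Check each option:
  A. log³(n) — O(log³ n) does not grow strictly faster than f(n)
  B. 4ⁿ — O(4ⁿ) is strictly between O(3ⁿ) and O(n!) ✓
  C. 17 — O(1) does not grow strictly faster than f(n)
  D. nⁿ — O(nⁿ) does not grow strictly slower than h(n)

Only option B (4ⁿ) lies strictly between.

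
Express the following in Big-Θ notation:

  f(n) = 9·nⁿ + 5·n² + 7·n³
Θ(nⁿ)

Order the terms by growth rate: 5·n² ≺ 7·n³ ≺ 9·nⁿ.
The fastest-growing term 9·nⁿ dominates as n → ∞; dropping its constant factor gives Θ(nⁿ).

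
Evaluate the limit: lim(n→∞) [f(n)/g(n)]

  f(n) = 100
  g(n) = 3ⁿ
0

Since 100 (O(1)) grows slower than 3ⁿ (O(3ⁿ)),
the ratio f(n)/g(n) → 0 as n → ∞.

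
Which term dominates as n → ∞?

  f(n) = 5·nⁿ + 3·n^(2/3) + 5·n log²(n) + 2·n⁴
5·nⁿ

Looking at each term:
  - 5·nⁿ is O(nⁿ)
  - 3·n^(2/3) is O(n^(2/3))
  - 5·n log²(n) is O(n log² n)
  - 2·n⁴ is O(n⁴)

The term 5·nⁿ (O(nⁿ)) grows fastest and dominates all others.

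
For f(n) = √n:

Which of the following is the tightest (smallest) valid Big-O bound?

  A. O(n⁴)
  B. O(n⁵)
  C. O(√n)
C

f(n) = √n is O(√n).
All listed options are valid Big-O bounds (upper bounds),
but O(√n) is the tightest (smallest valid bound).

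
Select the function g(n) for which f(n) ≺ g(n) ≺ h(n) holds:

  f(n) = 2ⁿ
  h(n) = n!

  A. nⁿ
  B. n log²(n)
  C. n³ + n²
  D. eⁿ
D

We need g(n) with 2ⁿ = o(g(n)) and g(n) = o(n!), i.e. O(2ⁿ) ≺ g ≺ O(n!).
Check each option:
  A. nⁿ — O(nⁿ) does not grow strictly slower than h(n)
  B. n log²(n) — O(n log² n) does not grow strictly faster than f(n)
  C. n³ + n² — O(n³) does not grow strictly faster than f(n)
  D. eⁿ — O(eⁿ) is strictly between O(2ⁿ) and O(n!) ✓

Only option D (eⁿ) lies strictly between.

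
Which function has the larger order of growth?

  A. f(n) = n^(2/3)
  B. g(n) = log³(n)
A

f(n) = n^(2/3) is O(n^(2/3)), while g(n) = log³(n) is O(log³ n).
Since O(n^(2/3)) grows faster than O(log³ n), f(n) dominates.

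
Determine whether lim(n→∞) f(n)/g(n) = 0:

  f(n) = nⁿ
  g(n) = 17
False

f(n) = nⁿ is O(nⁿ), and g(n) = 17 is O(1).
Since O(nⁿ) grows faster than or equal to O(1), f(n) = o(g(n)) is false.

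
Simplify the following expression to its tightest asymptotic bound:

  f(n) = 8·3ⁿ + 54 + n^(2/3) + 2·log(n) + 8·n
Θ(3ⁿ)

Order the terms by growth rate: 54 ≺ 2·log(n) ≺ n^(2/3) ≺ 8·n ≺ 8·3ⁿ.
The fastest-growing term 8·3ⁿ dominates as n → ∞; dropping its constant factor gives Θ(3ⁿ).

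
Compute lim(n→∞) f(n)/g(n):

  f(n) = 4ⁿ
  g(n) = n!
0

Since 4ⁿ (O(4ⁿ)) grows slower than n! (O(n!)),
the ratio f(n)/g(n) → 0 as n → ∞.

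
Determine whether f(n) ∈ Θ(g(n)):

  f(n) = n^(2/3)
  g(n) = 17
False

f(n) = n^(2/3) is O(n^(2/3)), and g(n) = 17 is O(1).
Since they have different growth rates, f(n) = Θ(g(n)) is false.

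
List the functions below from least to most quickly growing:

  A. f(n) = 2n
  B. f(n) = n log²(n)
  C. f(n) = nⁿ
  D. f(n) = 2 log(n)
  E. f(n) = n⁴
D < A < B < E < C

Comparing growth rates:
D = 2 log(n) is O(log n)
A = 2n is O(n)
B = n log²(n) is O(n log² n)
E = n⁴ is O(n⁴)
C = nⁿ is O(nⁿ)

Therefore, the order from slowest to fastest is: D < A < B < E < C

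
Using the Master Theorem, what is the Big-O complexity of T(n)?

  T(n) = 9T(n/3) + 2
Θ(n²)

Master Theorem: a = 9, b = 3, f(n) = 2.
Compute the critical exponent d = log₃(9) = 2.
Compare f(n) = Θ(1) against n^d:
  k = 0 < d = 2, so f(n) = O(n^(d-ε)) — Case 1.
  The recursion cost dominates: T(n) = Θ(n^d) = Θ(n²).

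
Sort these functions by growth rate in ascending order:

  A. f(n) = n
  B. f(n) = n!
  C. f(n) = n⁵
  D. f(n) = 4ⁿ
A < C < D < B

Comparing growth rates:
A = n is O(n)
C = n⁵ is O(n⁵)
D = 4ⁿ is O(4ⁿ)
B = n! is O(n!)

Therefore, the order from slowest to fastest is: A < C < D < B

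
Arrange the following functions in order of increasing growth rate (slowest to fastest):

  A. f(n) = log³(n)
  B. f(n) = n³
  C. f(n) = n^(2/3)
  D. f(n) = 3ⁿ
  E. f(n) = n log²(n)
A < C < E < B < D

Comparing growth rates:
A = log³(n) is O(log³ n)
C = n^(2/3) is O(n^(2/3))
E = n log²(n) is O(n log² n)
B = n³ is O(n³)
D = 3ⁿ is O(3ⁿ)

Therefore, the order from slowest to fastest is: A < C < E < B < D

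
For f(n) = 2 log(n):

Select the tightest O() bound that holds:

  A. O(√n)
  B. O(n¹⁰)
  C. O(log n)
C

f(n) = 2 log(n) is O(log n).
All listed options are valid Big-O bounds (upper bounds),
but O(log n) is the tightest (smallest valid bound).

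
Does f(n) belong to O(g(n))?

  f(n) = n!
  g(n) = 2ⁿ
False

f(n) = n! is O(n!), and g(n) = 2ⁿ is O(2ⁿ).
Since O(n!) grows faster than O(2ⁿ), f(n) = O(g(n)) is false.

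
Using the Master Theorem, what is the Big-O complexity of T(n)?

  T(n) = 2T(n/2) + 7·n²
Θ(n²)

Master Theorem: a = 2, b = 2, f(n) = 7·n².
Compute the critical exponent d = log₂(2) = 1.
Compare f(n) = Θ(n²) against n^d:
  k = 2 > d = 1, so f(n) = Ω(n^(d+ε)) — Case 3.
  Regularity: a·(n/b)^2/n^2 = a/b^2 = 2/4 < 1 ✓.
  The top-level work dominates: T(n) = Θ(f(n)) = Θ(n²).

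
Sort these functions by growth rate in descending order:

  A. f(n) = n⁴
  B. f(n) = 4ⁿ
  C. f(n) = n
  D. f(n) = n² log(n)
B > A > D > C

Comparing growth rates:
B = 4ⁿ is O(4ⁿ)
A = n⁴ is O(n⁴)
D = n² log(n) is O(n² log n)
C = n is O(n)

Therefore, the order from fastest to slowest is: B > A > D > C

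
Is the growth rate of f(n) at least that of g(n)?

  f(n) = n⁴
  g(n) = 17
True

f(n) = n⁴ is O(n⁴), and g(n) = 17 is O(1).
Since O(n⁴) grows at least as fast as O(1), f(n) = Ω(g(n)) is true.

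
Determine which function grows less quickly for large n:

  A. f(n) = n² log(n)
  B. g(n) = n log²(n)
B

f(n) = n² log(n) is O(n² log n), while g(n) = n log²(n) is O(n log² n).
Since O(n log² n) grows slower than O(n² log n), g(n) is dominated.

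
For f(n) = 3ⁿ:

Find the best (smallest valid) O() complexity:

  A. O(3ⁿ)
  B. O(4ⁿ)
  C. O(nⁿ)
A

f(n) = 3ⁿ is O(3ⁿ).
All listed options are valid Big-O bounds (upper bounds),
but O(3ⁿ) is the tightest (smallest valid bound).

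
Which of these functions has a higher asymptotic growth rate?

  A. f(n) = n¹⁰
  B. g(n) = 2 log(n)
A

f(n) = n¹⁰ is O(n¹⁰), while g(n) = 2 log(n) is O(log n).
Since O(n¹⁰) grows faster than O(log n), f(n) dominates.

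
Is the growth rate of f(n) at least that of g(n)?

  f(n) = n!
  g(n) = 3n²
True

f(n) = n! is O(n!), and g(n) = 3n² is O(n²).
Since O(n!) grows at least as fast as O(n²), f(n) = Ω(g(n)) is true.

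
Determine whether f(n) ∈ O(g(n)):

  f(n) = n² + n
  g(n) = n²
True

f(n) = n² + n and g(n) = n² are both O(n²).
Big-O permits equal growth rates (f ≤ c·g for some c), so f(n) = O(g(n)) is true.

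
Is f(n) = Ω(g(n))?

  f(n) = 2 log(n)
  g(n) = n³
False

f(n) = 2 log(n) is O(log n), and g(n) = n³ is O(n³).
Since O(log n) grows slower than O(n³), f(n) = Ω(g(n)) is false.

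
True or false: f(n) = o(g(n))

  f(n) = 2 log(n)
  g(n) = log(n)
False

f(n) = 2 log(n) is O(log n), and g(n) = log(n) is O(log n).
Since they have the same growth rate, f(n) = o(g(n)) is false.
(f = o(g) requires f to grow strictly slower, not equal.)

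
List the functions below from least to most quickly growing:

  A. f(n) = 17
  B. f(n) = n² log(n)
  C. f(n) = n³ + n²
A < B < C

Comparing growth rates:
A = 17 is O(1)
B = n² log(n) is O(n² log n)
C = n³ + n² is O(n³)

Therefore, the order from slowest to fastest is: A < B < C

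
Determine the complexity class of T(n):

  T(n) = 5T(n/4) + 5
Θ(n^log₄(5))

Master Theorem: a = 5, b = 4, f(n) = 5.
Compute the critical exponent d = log₄(5) = 1.161.
Compare f(n) = Θ(1) against n^d:
  k = 0 < d = 1.161, so f(n) = O(n^(d-ε)) — Case 1.
  The recursion cost dominates: T(n) = Θ(n^d) = Θ(n^log₄(5)).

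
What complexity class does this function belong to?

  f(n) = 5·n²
O(n²)

The dominant term in 5·n² is 5·n², which is Θ(n²).
Constants are absorbed, so the tightest bound is O(n²).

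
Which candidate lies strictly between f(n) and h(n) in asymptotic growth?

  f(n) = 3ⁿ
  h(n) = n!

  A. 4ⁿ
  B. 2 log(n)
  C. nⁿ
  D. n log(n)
A

We need g(n) with 3ⁿ = o(g(n)) and g(n) = o(n!), i.e. O(3ⁿ) ≺ g ≺ O(n!).
Check each option:
  A. 4ⁿ — O(4ⁿ) is strictly between O(3ⁿ) and O(n!) ✓
  B. 2 log(n) — O(log n) does not grow strictly faster than f(n)
  C. nⁿ — O(nⁿ) does not grow strictly slower than h(n)
  D. n log(n) — O(n log n) does not grow strictly faster than f(n)

Only option A (4ⁿ) lies strictly between.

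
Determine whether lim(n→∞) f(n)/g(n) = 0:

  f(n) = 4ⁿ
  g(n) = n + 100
False

f(n) = 4ⁿ is O(4ⁿ), and g(n) = n + 100 is O(n).
Since O(4ⁿ) grows faster than or equal to O(n), f(n) = o(g(n)) is false.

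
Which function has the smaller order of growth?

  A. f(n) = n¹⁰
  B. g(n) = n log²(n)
B

f(n) = n¹⁰ is O(n¹⁰), while g(n) = n log²(n) is O(n log² n).
Since O(n log² n) grows slower than O(n¹⁰), g(n) is dominated.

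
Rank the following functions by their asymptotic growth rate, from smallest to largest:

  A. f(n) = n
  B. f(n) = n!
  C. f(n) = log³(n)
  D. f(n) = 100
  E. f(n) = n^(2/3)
D < C < E < A < B

Comparing growth rates:
D = 100 is O(1)
C = log³(n) is O(log³ n)
E = n^(2/3) is O(n^(2/3))
A = n is O(n)
B = n! is O(n!)

Therefore, the order from slowest to fastest is: D < C < E < A < B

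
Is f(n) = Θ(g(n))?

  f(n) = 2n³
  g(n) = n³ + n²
True

f(n) = 2n³ and g(n) = n³ + n² are both O(n³).
Since they have the same asymptotic growth rate, f(n) = Θ(g(n)) is true.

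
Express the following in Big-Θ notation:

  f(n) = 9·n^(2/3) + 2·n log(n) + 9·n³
Θ(n³)

Order the terms by growth rate: 9·n^(2/3) ≺ 2·n log(n) ≺ 9·n³.
The fastest-growing term 9·n³ dominates as n → ∞; dropping its constant factor gives Θ(n³).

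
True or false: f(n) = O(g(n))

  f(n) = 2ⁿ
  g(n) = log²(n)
False

f(n) = 2ⁿ is O(2ⁿ), and g(n) = log²(n) is O(log² n).
Since O(2ⁿ) grows faster than O(log² n), f(n) = O(g(n)) is false.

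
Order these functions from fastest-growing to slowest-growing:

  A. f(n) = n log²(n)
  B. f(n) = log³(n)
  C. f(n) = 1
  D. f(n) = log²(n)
A > B > D > C

Comparing growth rates:
A = n log²(n) is O(n log² n)
B = log³(n) is O(log³ n)
D = log²(n) is O(log² n)
C = 1 is O(1)

Therefore, the order from fastest to slowest is: A > B > D > C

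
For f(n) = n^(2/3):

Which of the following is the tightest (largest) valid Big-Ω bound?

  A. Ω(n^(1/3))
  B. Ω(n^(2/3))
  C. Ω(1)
B

f(n) = n^(2/3) is Ω(n^(2/3)).
All listed options are valid Big-Ω bounds (lower bounds),
but Ω(n^(2/3)) is the tightest (largest valid bound).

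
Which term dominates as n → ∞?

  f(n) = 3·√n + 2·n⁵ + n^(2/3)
2·n⁵

Looking at each term:
  - 3·√n is O(√n)
  - 2·n⁵ is O(n⁵)
  - n^(2/3) is O(n^(2/3))

The term 2·n⁵ (O(n⁵)) grows fastest and dominates all others.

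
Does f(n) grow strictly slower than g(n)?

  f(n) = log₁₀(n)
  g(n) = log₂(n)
False

f(n) = log₁₀(n) is O(log n), and g(n) = log₂(n) is O(log n).
Since they have the same growth rate, f(n) = o(g(n)) is false.
(f = o(g) requires f to grow strictly slower, not equal.)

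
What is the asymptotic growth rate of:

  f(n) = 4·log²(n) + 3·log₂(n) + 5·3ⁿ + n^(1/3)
Θ(3ⁿ)

Order the terms by growth rate: 3·log₂(n) ≺ 4·log²(n) ≺ n^(1/3) ≺ 5·3ⁿ.
The fastest-growing term 5·3ⁿ dominates as n → ∞; dropping its constant factor gives Θ(3ⁿ).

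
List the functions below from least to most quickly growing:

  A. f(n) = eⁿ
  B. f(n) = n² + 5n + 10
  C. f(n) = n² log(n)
B < C < A

Comparing growth rates:
B = n² + 5n + 10 is O(n²)
C = n² log(n) is O(n² log n)
A = eⁿ is O(eⁿ)

Therefore, the order from slowest to fastest is: B < C < A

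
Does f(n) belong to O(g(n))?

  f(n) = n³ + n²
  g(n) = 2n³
True

f(n) = n³ + n² and g(n) = 2n³ are both O(n³).
Big-O permits equal growth rates (f ≤ c·g for some c), so f(n) = O(g(n)) is true.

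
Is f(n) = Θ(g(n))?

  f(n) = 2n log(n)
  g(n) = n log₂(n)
True

f(n) = 2n log(n) and g(n) = n log₂(n) are both O(n log n).
Since they have the same asymptotic growth rate, f(n) = Θ(g(n)) is true.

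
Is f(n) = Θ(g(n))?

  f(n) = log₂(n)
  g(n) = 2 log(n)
True

f(n) = log₂(n) and g(n) = 2 log(n) are both O(log n).
Since they have the same asymptotic growth rate, f(n) = Θ(g(n)) is true.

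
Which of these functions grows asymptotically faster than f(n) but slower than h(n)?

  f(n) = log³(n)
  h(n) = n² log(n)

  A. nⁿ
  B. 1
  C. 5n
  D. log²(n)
C

We need g(n) with log³(n) = o(g(n)) and g(n) = o(n² log(n)), i.e. O(log³ n) ≺ g ≺ O(n² log n).
Check each option:
  A. nⁿ — O(nⁿ) does not grow strictly slower than h(n)
  B. 1 — O(1) does not grow strictly faster than f(n)
  C. 5n — O(n) is strictly between O(log³ n) and O(n² log n) ✓
  D. log²(n) — O(log² n) does not grow strictly faster than f(n)

Only option C (5n) lies strictly between.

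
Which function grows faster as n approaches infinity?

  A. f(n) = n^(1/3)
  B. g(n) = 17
A

f(n) = n^(1/3) is O(n^(1/3)), while g(n) = 17 is O(1).
Since O(n^(1/3)) grows faster than O(1), f(n) dominates.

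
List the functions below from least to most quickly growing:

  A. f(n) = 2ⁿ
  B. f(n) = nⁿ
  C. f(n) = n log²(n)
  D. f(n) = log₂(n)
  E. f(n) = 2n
D < E < C < A < B

Comparing growth rates:
D = log₂(n) is O(log n)
E = 2n is O(n)
C = n log²(n) is O(n log² n)
A = 2ⁿ is O(2ⁿ)
B = nⁿ is O(nⁿ)

Therefore, the order from slowest to fastest is: D < E < C < A < B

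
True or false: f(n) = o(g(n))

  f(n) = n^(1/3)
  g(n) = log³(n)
False

f(n) = n^(1/3) is O(n^(1/3)), and g(n) = log³(n) is O(log³ n).
Since O(n^(1/3)) grows faster than or equal to O(log³ n), f(n) = o(g(n)) is false.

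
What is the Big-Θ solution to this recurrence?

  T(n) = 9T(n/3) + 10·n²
Θ(n² log n)

Master Theorem: a = 9, b = 3, f(n) = 10·n².
Compute the critical exponent d = log₃(9) = 2.
Compare f(n) = Θ(n²) against n^d:
  k = 2 = d, so f(n) = Θ(n^d) — Case 2.
  Work is balanced across levels: T(n) = Θ(n^d log n) = Θ(n² log n).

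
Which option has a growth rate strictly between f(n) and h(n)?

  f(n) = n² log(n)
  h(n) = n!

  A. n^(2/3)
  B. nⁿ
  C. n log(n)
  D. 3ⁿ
D

We need g(n) with n² log(n) = o(g(n)) and g(n) = o(n!), i.e. O(n² log n) ≺ g ≺ O(n!).
Check each option:
  A. n^(2/3) — O(n^(2/3)) does not grow strictly faster than f(n)
  B. nⁿ — O(nⁿ) does not grow strictly slower than h(n)
  C. n log(n) — O(n log n) does not grow strictly faster than f(n)
  D. 3ⁿ — O(3ⁿ) is strictly between O(n² log n) and O(n!) ✓

Only option D (3ⁿ) lies strictly between.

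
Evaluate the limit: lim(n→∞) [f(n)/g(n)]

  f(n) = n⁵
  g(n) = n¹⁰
0

Since n⁵ (O(n⁵)) grows slower than n¹⁰ (O(n¹⁰)),
the ratio f(n)/g(n) → 0 as n → ∞.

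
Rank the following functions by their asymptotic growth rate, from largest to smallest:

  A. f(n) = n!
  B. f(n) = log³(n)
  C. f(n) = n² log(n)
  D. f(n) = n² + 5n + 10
A > C > D > B

Comparing growth rates:
A = n! is O(n!)
C = n² log(n) is O(n² log n)
D = n² + 5n + 10 is O(n²)
B = log³(n) is O(log³ n)

Therefore, the order from fastest to slowest is: A > C > D > B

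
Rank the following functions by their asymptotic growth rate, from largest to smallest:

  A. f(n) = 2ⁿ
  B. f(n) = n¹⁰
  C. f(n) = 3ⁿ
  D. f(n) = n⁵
C > A > B > D

Comparing growth rates:
C = 3ⁿ is O(3ⁿ)
A = 2ⁿ is O(2ⁿ)
B = n¹⁰ is O(n¹⁰)
D = n⁵ is O(n⁵)

Therefore, the order from fastest to slowest is: C > A > B > D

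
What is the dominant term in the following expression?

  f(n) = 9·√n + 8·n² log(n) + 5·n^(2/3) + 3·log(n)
8·n² log(n)

Looking at each term:
  - 9·√n is O(√n)
  - 8·n² log(n) is O(n² log n)
  - 5·n^(2/3) is O(n^(2/3))
  - 3·log(n) is O(log n)

The term 8·n² log(n) (O(n² log n)) grows fastest and dominates all others.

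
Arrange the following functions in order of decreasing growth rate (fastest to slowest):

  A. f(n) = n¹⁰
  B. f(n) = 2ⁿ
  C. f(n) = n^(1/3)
B > A > C

Comparing growth rates:
B = 2ⁿ is O(2ⁿ)
A = n¹⁰ is O(n¹⁰)
C = n^(1/3) is O(n^(1/3))

Therefore, the order from fastest to slowest is: B > A > C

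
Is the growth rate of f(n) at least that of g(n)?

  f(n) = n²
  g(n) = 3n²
True

f(n) = n² and g(n) = 3n² are both O(n²).
Big-Ω permits equal growth rates (f ≥ c·g for some c > 0), so f(n) = Ω(g(n)) is true.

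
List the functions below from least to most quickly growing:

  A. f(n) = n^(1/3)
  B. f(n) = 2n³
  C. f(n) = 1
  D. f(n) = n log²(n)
C < A < D < B

Comparing growth rates:
C = 1 is O(1)
A = n^(1/3) is O(n^(1/3))
D = n log²(n) is O(n log² n)
B = 2n³ is O(n³)

Therefore, the order from slowest to fastest is: C < A < D < B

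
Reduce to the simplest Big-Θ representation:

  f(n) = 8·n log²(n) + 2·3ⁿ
Θ(3ⁿ)

Order the terms by growth rate: 8·n log²(n) ≺ 2·3ⁿ.
The fastest-growing term 2·3ⁿ dominates as n → ∞; dropping its constant factor gives Θ(3ⁿ).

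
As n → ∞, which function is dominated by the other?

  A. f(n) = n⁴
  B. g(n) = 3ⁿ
A

f(n) = n⁴ is O(n⁴), while g(n) = 3ⁿ is O(3ⁿ).
Since O(n⁴) grows slower than O(3ⁿ), f(n) is dominated.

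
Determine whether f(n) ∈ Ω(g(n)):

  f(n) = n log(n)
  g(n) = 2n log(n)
True

f(n) = n log(n) and g(n) = 2n log(n) are both O(n log n).
Big-Ω permits equal growth rates (f ≥ c·g for some c > 0), so f(n) = Ω(g(n)) is true.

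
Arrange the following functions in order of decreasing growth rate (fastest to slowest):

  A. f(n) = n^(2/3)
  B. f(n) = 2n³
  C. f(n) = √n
B > A > C

Comparing growth rates:
B = 2n³ is O(n³)
A = n^(2/3) is O(n^(2/3))
C = √n is O(√n)

Therefore, the order from fastest to slowest is: B > A > C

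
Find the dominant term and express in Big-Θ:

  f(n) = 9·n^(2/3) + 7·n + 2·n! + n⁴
Θ(n!)

Order the terms by growth rate: 9·n^(2/3) ≺ 7·n ≺ n⁴ ≺ 2·n!.
The fastest-growing term 2·n! dominates as n → ∞; dropping its constant factor gives Θ(n!).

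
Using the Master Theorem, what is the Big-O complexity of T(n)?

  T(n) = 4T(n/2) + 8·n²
Θ(n² log n)

Master Theorem: a = 4, b = 2, f(n) = 8·n².
Compute the critical exponent d = log₂(4) = 2.
Compare f(n) = Θ(n²) against n^d:
  k = 2 = d, so f(n) = Θ(n^d) — Case 2.
  Work is balanced across levels: T(n) = Θ(n^d log n) = Θ(n² log n).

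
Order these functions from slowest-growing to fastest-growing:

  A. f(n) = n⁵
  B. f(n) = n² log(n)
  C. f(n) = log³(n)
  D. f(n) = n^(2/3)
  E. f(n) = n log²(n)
C < D < E < B < A

Comparing growth rates:
C = log³(n) is O(log³ n)
D = n^(2/3) is O(n^(2/3))
E = n log²(n) is O(n log² n)
B = n² log(n) is O(n² log n)
A = n⁵ is O(n⁵)

Therefore, the order from slowest to fastest is: C < D < E < B < A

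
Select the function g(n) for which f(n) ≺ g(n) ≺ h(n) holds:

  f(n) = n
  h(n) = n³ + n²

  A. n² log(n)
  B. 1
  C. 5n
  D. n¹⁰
A

We need g(n) with n = o(g(n)) and g(n) = o(n³ + n²), i.e. O(n) ≺ g ≺ O(n³).
Check each option:
  A. n² log(n) — O(n² log n) is strictly between O(n) and O(n³) ✓
  B. 1 — O(1) does not grow strictly faster than f(n)
  C. 5n — O(n) does not grow strictly faster than f(n)
  D. n¹⁰ — O(n¹⁰) does not grow strictly slower than h(n)

Only option A (n² log(n)) lies strictly between.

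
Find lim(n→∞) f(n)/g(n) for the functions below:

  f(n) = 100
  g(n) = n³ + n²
0

Since 100 (O(1)) grows slower than n³ + n² (O(n³)),
the ratio f(n)/g(n) → 0 as n → ∞.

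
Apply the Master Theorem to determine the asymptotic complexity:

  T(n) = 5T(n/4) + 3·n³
Θ(n³)

Master Theorem: a = 5, b = 4, f(n) = 3·n³.
Compute the critical exponent d = log₄(5) = 1.161.
Compare f(n) = Θ(n³) against n^d:
  k = 3 > d = 1.161, so f(n) = Ω(n^(d+ε)) — Case 3.
  Regularity: a·(n/b)^3/n^3 = a/b^3 = 5/64 < 1 ✓.
  The top-level work dominates: T(n) = Θ(f(n)) = Θ(n³).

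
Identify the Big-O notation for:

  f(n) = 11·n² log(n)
O(n² log n)

The dominant term in 11·n² log(n) is 11·n² log(n), which is Θ(n² log n).
Constants are absorbed, so the tightest bound is O(n² log n).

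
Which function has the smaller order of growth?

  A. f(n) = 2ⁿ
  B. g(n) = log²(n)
B

f(n) = 2ⁿ is O(2ⁿ), while g(n) = log²(n) is O(log² n).
Since O(log² n) grows slower than O(2ⁿ), g(n) is dominated.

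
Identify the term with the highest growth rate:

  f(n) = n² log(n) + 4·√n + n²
n² log(n)

Looking at each term:
  - n² log(n) is O(n² log n)
  - 4·√n is O(√n)
  - n² is O(n²)

The term n² log(n) (O(n² log n)) grows fastest and dominates all others.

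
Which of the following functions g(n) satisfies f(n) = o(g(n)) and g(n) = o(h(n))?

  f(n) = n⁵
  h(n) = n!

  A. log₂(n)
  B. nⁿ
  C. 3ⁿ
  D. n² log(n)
C

We need g(n) with n⁵ = o(g(n)) and g(n) = o(n!), i.e. O(n⁵) ≺ g ≺ O(n!).
Check each option:
  A. log₂(n) — O(log n) does not grow strictly faster than f(n)
  B. nⁿ — O(nⁿ) does not grow strictly slower than h(n)
  C. 3ⁿ — O(3ⁿ) is strictly between O(n⁵) and O(n!) ✓
  D. n² log(n) — O(n² log n) does not grow strictly faster than f(n)

Only option C (3ⁿ) lies strictly between.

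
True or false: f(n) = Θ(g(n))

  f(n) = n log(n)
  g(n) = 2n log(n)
True

f(n) = n log(n) and g(n) = 2n log(n) are both O(n log n).
Since they have the same asymptotic growth rate, f(n) = Θ(g(n)) is true.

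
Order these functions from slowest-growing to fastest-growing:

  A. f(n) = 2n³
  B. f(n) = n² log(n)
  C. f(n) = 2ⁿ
B < A < C

Comparing growth rates:
B = n² log(n) is O(n² log n)
A = 2n³ is O(n³)
C = 2ⁿ is O(2ⁿ)

Therefore, the order from slowest to fastest is: B < A < C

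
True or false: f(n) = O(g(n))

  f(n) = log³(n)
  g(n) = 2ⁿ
True

f(n) = log³(n) is O(log³ n), and g(n) = 2ⁿ is O(2ⁿ).
Since O(log³ n) ⊆ O(2ⁿ) (f grows no faster than g), f(n) = O(g(n)) is true.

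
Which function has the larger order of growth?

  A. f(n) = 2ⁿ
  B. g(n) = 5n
A

f(n) = 2ⁿ is O(2ⁿ), while g(n) = 5n is O(n).
Since O(2ⁿ) grows faster than O(n), f(n) dominates.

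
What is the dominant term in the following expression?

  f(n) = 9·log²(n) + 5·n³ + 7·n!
7·n!

Looking at each term:
  - 9·log²(n) is O(log² n)
  - 5·n³ is O(n³)
  - 7·n! is O(n!)

The term 7·n! (O(n!)) grows fastest and dominates all others.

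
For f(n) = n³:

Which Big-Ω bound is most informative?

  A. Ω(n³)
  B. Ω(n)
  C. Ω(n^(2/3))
A

f(n) = n³ is Ω(n³).
All listed options are valid Big-Ω bounds (lower bounds),
but Ω(n³) is the tightest (largest valid bound).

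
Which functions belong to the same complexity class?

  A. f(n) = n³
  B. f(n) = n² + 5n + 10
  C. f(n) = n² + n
B and C

Examining each function:
  A. n³ is O(n³)
  B. n² + 5n + 10 is O(n²)
  C. n² + n is O(n²)

Functions B and C both have the same complexity class.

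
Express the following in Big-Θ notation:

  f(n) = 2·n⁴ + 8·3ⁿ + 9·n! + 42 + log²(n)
Θ(n!)

Order the terms by growth rate: 42 ≺ log²(n) ≺ 2·n⁴ ≺ 8·3ⁿ ≺ 9·n!.
The fastest-growing term 9·n! dominates as n → ∞; dropping its constant factor gives Θ(n!).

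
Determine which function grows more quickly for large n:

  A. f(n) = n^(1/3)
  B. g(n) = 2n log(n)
B

f(n) = n^(1/3) is O(n^(1/3)), while g(n) = 2n log(n) is O(n log n).
Since O(n log n) grows faster than O(n^(1/3)), g(n) dominates.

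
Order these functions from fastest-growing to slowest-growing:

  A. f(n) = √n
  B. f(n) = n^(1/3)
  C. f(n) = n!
C > A > B

Comparing growth rates:
C = n! is O(n!)
A = √n is O(√n)
B = n^(1/3) is O(n^(1/3))

Therefore, the order from fastest to slowest is: C > A > B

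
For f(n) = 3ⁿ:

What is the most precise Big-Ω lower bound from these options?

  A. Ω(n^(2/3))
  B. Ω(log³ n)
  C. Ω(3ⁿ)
C

f(n) = 3ⁿ is Ω(3ⁿ).
All listed options are valid Big-Ω bounds (lower bounds),
but Ω(3ⁿ) is the tightest (largest valid bound).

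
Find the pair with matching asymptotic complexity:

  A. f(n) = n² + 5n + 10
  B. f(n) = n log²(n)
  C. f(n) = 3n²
A and C

Examining each function:
  A. n² + 5n + 10 is O(n²)
  B. n log²(n) is O(n log² n)
  C. 3n² is O(n²)

Functions A and C both have the same complexity class.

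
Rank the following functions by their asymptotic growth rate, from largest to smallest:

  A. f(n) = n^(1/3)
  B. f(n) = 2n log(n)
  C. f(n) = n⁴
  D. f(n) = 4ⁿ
D > C > B > A

Comparing growth rates:
D = 4ⁿ is O(4ⁿ)
C = n⁴ is O(n⁴)
B = 2n log(n) is O(n log n)
A = n^(1/3) is O(n^(1/3))

Therefore, the order from fastest to slowest is: D > C > B > A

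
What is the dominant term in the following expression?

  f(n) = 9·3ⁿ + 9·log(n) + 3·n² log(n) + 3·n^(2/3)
9·3ⁿ

Looking at each term:
  - 9·3ⁿ is O(3ⁿ)
  - 9·log(n) is O(log n)
  - 3·n² log(n) is O(n² log n)
  - 3·n^(2/3) is O(n^(2/3))

The term 9·3ⁿ (O(3ⁿ)) grows fastest and dominates all others.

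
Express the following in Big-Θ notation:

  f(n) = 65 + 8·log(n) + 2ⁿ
Θ(2ⁿ)

Order the terms by growth rate: 65 ≺ 8·log(n) ≺ 2ⁿ.
The fastest-growing term 2ⁿ dominates as n → ∞; dropping its constant factor gives Θ(2ⁿ).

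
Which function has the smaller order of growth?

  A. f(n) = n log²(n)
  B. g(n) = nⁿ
A

f(n) = n log²(n) is O(n log² n), while g(n) = nⁿ is O(nⁿ).
Since O(n log² n) grows slower than O(nⁿ), f(n) is dominated.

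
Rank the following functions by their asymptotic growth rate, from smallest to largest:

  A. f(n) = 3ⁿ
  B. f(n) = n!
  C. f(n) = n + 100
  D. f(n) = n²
C < D < A < B

Comparing growth rates:
C = n + 100 is O(n)
D = n² is O(n²)
A = 3ⁿ is O(3ⁿ)
B = n! is O(n!)

Therefore, the order from slowest to fastest is: C < D < A < B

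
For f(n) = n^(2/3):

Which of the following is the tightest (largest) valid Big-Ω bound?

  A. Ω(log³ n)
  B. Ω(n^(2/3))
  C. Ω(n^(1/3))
B

f(n) = n^(2/3) is Ω(n^(2/3)).
All listed options are valid Big-Ω bounds (lower bounds),
but Ω(n^(2/3)) is the tightest (largest valid bound).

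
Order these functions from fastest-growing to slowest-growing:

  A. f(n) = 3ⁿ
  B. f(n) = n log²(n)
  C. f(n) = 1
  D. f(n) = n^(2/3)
A > B > D > C

Comparing growth rates:
A = 3ⁿ is O(3ⁿ)
B = n log²(n) is O(n log² n)
D = n^(2/3) is O(n^(2/3))
C = 1 is O(1)

Therefore, the order from fastest to slowest is: A > B > D > C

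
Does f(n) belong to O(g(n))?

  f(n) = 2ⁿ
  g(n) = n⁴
False

f(n) = 2ⁿ is O(2ⁿ), and g(n) = n⁴ is O(n⁴).
Since O(2ⁿ) grows faster than O(n⁴), f(n) = O(g(n)) is false.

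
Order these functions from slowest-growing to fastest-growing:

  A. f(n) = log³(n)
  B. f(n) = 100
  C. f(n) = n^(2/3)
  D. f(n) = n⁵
B < A < C < D

Comparing growth rates:
B = 100 is O(1)
A = log³(n) is O(log³ n)
C = n^(2/3) is O(n^(2/3))
D = n⁵ is O(n⁵)

Therefore, the order from slowest to fastest is: B < A < C < D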